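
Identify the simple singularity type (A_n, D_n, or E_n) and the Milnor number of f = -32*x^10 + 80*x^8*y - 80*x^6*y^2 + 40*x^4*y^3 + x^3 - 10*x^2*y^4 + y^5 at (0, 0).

The Hessian of f at 0 has rank 0. Corank 2; j^3 = x^3 is a perfect cube, so E-series; the 5-jet and mu = 8 give E_8.

Type E_{8}, Milnor number mu = 8.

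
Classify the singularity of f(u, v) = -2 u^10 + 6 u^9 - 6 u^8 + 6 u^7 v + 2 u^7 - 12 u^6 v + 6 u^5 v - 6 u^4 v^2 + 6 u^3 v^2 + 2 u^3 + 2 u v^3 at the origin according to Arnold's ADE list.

E_{7}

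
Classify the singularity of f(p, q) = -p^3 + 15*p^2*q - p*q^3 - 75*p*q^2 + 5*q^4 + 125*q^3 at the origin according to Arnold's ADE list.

The Hessian of f at 0 has rank 0. Corank 2; j^3 = -(p - 5*q)^3 is a perfect cube, so E-series; the 4-jet and mu = 7 give E_7.

E7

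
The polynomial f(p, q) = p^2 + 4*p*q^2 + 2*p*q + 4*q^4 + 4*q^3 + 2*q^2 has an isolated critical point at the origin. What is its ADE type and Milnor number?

The Hessian of f at 0 has rank 2. Corank 0: nondegenerate Morse point, so A_1.

Type A1, Milnor number mu = 1.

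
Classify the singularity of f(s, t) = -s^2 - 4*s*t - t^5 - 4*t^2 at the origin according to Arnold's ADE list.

A_4

The Hessian of f at 0 is [[-2, -4], [-4, -8]] with rank 1, so corank 1. A Groebner basis of the Jacobian ideal J(f) in C{s,t} is {t^4, s + 2*t}; counting standard monomials gives mu = 4. Corank 1: A-series; mu = 4 gives A_4.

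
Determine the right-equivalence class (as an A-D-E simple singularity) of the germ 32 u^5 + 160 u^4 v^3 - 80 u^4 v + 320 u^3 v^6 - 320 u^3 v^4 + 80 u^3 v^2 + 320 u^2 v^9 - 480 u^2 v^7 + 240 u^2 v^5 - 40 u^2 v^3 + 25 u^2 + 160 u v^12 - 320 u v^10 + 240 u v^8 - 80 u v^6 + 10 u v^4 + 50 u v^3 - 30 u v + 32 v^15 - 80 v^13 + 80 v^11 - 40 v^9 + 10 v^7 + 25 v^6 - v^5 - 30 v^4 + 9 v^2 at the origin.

The Hessian of f at 0 is [[50, -30], [-30, 18]] with rank 1, so corank 1. A Groebner basis of the Jacobian ideal J(f) in C{u,v} is {u + v^3 - 3*v/5, u^2 - 9*v^2/25, u*v - 3*v^2/5}; counting standard monomials gives mu = 4. Corank 1: A-series; mu = 4 gives A_4.

A_4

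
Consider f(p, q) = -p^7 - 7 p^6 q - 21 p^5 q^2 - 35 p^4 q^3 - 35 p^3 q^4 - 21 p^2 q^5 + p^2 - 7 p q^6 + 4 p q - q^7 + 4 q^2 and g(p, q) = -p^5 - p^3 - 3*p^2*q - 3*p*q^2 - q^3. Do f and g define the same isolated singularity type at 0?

The Hessian of f at 0 is [[2, 4], [4, 8]] with rank 1, so corank 1. A Groebner basis of the Jacobian ideal J(f) in C{p,q} is {q^6, p + 2*q}; counting standard monomials gives mu = 6. Corank 1: A-series; mu = 6 gives A_6. The Hessian of g at 0 is [[0, 0], [0, 0]] with rank 0, so corank 2. A Groebner basis of the Jacobian ideal J(g) in C{p,q} is {q^5, p*q^3 + 3*q^4/4, p^2 + 2*p*q + q^2}; counting standard monomials gives mu = 8. Corank 2; j^3 = -(p + q)^3 is a perfect cube, so E-series; the 5-jet and mu = 8 give E_8. f is A_6 but g is E_8, hence not right-equivalent.

No.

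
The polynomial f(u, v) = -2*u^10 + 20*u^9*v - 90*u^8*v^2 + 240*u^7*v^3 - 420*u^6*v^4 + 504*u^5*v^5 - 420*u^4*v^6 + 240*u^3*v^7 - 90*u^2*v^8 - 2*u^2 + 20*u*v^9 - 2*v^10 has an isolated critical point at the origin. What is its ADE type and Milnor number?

The Hessian of f at 0 has rank 1. Corank 1: A-series; mu = 9 gives A_9.

Type A_{9}, Milnor number mu = 9.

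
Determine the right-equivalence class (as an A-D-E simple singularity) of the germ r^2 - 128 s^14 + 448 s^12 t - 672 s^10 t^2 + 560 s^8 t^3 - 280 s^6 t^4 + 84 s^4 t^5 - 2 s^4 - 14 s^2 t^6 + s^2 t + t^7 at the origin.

D_8

The Hessian of f at 0 is [[0, 0, 0], [0, 0, 0], [0, 0, 2]] with rank 1, so corank 2. A Groebner basis of the Jacobian ideal J(f) in C{s,t,r} is {s^2/7 + t^6, s^3, s*t, r}; counting standard monomials gives mu = 8. Corank 2; j^3 = s^2*t has shape L^2 M (L != M), so D-series; mu = 8 gives D_8.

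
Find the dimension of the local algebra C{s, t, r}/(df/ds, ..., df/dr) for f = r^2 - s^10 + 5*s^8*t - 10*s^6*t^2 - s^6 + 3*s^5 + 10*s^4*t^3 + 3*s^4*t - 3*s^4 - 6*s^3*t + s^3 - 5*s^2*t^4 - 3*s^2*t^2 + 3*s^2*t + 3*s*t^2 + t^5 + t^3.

8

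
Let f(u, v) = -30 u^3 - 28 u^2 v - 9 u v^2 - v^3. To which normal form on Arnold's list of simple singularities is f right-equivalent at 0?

D4

The Hessian of f at 0 is [[0, 0], [0, 0]] with rank 0, so corank 2. A Groebner basis of the Jacobian ideal J(f) in C{u,v} is {v^3, u^2 - 3*v^2/26, u*v + 9*v^2/26}; counting standard monomials gives mu = 4. Corank 2; j^3 = -(3*u + v)*(10*u^2 + 6*u*v + v^2) splits into three distinct lines over C (the quadratic factor has nonzero discriminant), so D_4.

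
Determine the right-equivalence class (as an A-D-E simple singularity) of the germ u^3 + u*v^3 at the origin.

E_7

The Hessian of f at 0 is [[0, 0], [0, 0]] with rank 0, so corank 2. A Groebner basis of the Jacobian ideal J(f) in C{u,v} is {u^3, u*v^2, 3*u^2 + v^3}; counting standard monomials gives mu = 7. Corank 2; j^3 = u^3 is a perfect cube, so E-series; the 4-jet and mu = 7 give E_7.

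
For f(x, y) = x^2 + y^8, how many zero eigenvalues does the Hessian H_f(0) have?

1

Hessian at 0 has rank 1.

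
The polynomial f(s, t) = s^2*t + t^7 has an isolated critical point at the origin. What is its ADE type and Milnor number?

The Hessian of f at 0 has rank 0. Corank 2; j^3 = s^2*t has shape L^2 M (L != M), so D-series; mu = 8 gives D_8.

Type D_{8}, Milnor number mu = 8.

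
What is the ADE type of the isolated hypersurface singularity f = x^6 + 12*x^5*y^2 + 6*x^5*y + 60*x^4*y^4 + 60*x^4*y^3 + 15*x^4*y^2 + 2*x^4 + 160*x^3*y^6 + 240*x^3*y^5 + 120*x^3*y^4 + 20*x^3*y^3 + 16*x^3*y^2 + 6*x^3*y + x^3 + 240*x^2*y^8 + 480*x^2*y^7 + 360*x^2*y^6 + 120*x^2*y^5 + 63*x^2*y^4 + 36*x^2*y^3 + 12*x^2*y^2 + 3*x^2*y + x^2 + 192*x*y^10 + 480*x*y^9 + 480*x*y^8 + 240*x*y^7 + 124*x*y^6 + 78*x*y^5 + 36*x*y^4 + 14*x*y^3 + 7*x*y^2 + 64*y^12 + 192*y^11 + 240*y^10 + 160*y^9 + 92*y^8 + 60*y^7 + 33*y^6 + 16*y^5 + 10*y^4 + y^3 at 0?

A_{2}

The Hessian of f at 0 has rank 1. Corank 1: A-series; mu = 2 gives A_2.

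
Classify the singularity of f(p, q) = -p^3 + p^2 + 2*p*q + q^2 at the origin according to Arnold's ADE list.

The Hessian of f at 0 has rank 1. Corank 1: A-series; mu = 2 gives A_2.

A_{2}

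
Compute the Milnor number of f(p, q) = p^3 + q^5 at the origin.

8

The Hessian of f at 0 has rank 0. Corank 2; j^3 = p^3 is a perfect cube, so E-series; the 5-jet and mu = 8 give E_8.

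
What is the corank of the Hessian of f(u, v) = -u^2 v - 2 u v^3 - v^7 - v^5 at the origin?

The Hessian at 0 is [[0, 0], [0, 0]] of rank 0; hence corank 2.

2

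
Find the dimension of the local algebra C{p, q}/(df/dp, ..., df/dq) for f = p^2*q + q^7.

The Hessian of f at 0 has rank 0. Corank 2; j^3 = p^2*q has shape L^2 M (L != M), so D-series; mu = 8 gives D_8.

8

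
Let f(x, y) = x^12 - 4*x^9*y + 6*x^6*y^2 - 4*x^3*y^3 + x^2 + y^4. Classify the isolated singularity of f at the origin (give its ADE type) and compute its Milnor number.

The Hessian of f at 0 is [[2, 0], [0, 0]] with rank 1, so corank 1. A Groebner basis of the Jacobian ideal J(f) in C{x,y} is {y^3, x}; counting standard monomials gives mu = 3. Corank 1: A-series; mu = 3 gives A_3.

Type A3, Milnor number mu = 3.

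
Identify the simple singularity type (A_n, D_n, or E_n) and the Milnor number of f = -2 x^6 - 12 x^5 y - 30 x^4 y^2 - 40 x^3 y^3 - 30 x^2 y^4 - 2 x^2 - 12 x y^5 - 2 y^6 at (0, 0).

The Hessian of f at 0 has rank 1. Corank 1: A-series; mu = 5 gives A_5.

Type A5, Milnor number mu = 5.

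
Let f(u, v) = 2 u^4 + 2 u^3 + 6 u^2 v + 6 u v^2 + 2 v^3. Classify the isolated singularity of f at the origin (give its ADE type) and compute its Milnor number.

Type E6, Milnor number mu = 6.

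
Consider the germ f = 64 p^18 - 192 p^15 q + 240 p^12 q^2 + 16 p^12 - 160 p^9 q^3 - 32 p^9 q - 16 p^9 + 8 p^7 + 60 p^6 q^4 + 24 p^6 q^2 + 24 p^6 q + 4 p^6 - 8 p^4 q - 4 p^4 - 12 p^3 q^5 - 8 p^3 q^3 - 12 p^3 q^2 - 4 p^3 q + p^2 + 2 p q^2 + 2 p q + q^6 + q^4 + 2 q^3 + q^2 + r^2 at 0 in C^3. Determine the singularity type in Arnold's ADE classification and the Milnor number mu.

The Hessian of f at 0 has rank 2. Corank 1: A-series; mu = 5 gives A_5.

Type A5, Milnor number mu = 5.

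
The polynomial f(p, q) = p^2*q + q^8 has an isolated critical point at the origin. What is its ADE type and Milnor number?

Type D_9, Milnor number mu = 9.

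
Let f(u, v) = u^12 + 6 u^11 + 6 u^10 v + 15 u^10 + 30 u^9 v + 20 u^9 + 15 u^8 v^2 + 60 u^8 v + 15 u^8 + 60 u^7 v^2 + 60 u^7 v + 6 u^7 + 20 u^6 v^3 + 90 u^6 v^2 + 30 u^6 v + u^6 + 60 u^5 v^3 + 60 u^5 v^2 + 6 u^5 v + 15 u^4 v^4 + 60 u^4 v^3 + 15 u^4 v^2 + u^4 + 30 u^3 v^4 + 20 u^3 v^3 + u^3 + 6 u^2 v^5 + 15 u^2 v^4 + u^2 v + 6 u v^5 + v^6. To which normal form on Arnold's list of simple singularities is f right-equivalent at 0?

The Hessian of f at 0 has rank 0. Corank 2; j^3 = u^2*(u + v) has shape L^2 M (L != M), so D-series; mu = 7 gives D_7.

D_7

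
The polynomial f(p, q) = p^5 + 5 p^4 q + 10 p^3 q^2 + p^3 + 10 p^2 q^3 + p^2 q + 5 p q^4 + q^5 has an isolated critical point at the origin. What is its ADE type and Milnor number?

Type D_{6}, Milnor number mu = 6.

The Hessian of f at 0 has rank 0. Corank 2; j^3 = p^2*(p + q) has shape L^2 M (L != M), so D-series; mu = 6 gives D_6.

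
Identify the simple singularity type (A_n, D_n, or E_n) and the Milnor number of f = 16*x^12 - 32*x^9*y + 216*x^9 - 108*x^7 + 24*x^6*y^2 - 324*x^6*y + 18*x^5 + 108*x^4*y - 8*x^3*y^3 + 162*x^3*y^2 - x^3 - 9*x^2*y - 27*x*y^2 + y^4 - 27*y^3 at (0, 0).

Type E_{6}, Milnor number mu = 6.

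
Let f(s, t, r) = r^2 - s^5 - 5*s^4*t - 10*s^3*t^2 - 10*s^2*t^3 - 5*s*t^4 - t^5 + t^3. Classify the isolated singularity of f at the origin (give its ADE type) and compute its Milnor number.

Type E_8, Milnor number mu = 8.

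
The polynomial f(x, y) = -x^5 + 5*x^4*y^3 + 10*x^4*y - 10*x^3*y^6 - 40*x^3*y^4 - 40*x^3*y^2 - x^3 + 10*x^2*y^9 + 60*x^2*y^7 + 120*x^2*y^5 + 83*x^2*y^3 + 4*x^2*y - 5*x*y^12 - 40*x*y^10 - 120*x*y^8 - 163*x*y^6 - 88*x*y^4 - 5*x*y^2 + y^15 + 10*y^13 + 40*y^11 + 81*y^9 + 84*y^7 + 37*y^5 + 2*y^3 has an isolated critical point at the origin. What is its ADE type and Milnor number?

Type D_6, Milnor number mu = 6.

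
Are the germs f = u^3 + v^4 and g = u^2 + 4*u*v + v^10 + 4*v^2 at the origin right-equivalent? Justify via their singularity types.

No.

The Hessian of f at 0 is [[0, 0], [0, 0]] with rank 0, so corank 2. A Groebner basis of the Jacobian ideal J(f) in C{u,v} is {v^3, u^2}; counting standard monomials gives mu = 6. Corank 2; j^3 = u^3 is a perfect cube, so E-series; the 4-jet and mu = 6 give E_6. The Hessian of g at 0 is [[2, 4], [4, 8]] with rank 1, so corank 1. A Groebner basis of the Jacobian ideal J(g) in C{u,v} is {v^9, u + 2*v}; counting standard monomials gives mu = 9. Corank 1: A-series; mu = 9 gives A_9. f is E_6 but g is A_9, hence not right-equivalent.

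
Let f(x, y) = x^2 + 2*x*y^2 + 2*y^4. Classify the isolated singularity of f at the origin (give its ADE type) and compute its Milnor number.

Type A_{3}, Milnor number mu = 3.

The Hessian of f at 0 is [[2, 0], [0, 0]] with rank 1, so corank 1. A Groebner basis of the Jacobian ideal J(f) in C{x,y} is {x^2, x*y, x + y^2}; counting standard monomials gives mu = 3. Corank 1: A-series; mu = 3 gives A_3.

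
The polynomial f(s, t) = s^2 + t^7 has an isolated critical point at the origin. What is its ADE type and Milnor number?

The Hessian of f at 0 has rank 1. Corank 1: A-series; mu = 6 gives A_6.

Type A_{6}, Milnor number mu = 6.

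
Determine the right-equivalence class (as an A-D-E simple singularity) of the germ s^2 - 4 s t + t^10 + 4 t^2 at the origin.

A9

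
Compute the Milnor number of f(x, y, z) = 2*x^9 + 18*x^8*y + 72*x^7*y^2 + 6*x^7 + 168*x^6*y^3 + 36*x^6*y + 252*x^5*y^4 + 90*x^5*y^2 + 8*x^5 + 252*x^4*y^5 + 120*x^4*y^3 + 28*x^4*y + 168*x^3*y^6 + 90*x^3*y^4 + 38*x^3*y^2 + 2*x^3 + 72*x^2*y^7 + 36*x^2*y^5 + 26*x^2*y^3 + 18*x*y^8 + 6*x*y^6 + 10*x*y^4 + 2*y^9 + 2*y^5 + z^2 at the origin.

The Hessian of f at 0 has rank 1. Corank 2; j^3 = 2*x^3 is a perfect cube, so E-series; the 5-jet and mu = 8 give E_8.

8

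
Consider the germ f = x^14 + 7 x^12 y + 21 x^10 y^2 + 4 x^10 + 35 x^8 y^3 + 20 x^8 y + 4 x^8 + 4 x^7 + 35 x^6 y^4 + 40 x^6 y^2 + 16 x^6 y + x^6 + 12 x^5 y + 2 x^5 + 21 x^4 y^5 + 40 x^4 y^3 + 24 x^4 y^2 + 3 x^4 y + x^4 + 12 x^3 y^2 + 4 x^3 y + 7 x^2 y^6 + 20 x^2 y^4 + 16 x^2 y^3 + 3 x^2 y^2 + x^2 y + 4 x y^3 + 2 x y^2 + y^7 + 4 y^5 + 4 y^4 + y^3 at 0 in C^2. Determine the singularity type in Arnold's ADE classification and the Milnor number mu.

Type D8, Milnor number mu = 8.

The Hessian of f at 0 has rank 0. Corank 2; j^3 = y*(x + y)^2 has shape L^2 M (L != M), so D-series; mu = 8 gives D_8.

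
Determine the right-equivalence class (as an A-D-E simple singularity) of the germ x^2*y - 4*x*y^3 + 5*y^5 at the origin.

The Hessian of f at 0 has rank 0. Corank 2; j^3 = x^2*y has shape L^2 M (L != M), so D-series; mu = 6 gives D_6.

D_{6}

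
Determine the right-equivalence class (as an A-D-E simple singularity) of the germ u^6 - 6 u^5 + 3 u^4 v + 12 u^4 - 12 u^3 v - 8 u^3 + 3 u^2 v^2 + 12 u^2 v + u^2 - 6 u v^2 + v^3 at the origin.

A_{2}

The Hessian of f at 0 is [[2, 0], [0, 0]] with rank 1, so corank 1. A Groebner basis of the Jacobian ideal J(f) in C{u,v} is {v^2, u}; counting standard monomials gives mu = 2. Corank 1: A-series; mu = 2 gives A_2.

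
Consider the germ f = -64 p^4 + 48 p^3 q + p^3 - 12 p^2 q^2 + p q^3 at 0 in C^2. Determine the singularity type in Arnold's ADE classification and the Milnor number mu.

Type E_7, Milnor number mu = 7.

The Hessian of f at 0 is [[0, 0], [0, 0]] with rank 0, so corank 2. A Groebner basis of the Jacobian ideal J(f) in C{p,q} is {3*p^2/16 + q^4 + q^3/16, p^3, p^2*q - p^2/16 - q^3/48, -p^2/2 + p*q^2 - q^3/6}; counting standard monomials gives mu = 7. Corank 2; j^3 = p^3 is a perfect cube, so E-series; the 4-jet and mu = 7 give E_7.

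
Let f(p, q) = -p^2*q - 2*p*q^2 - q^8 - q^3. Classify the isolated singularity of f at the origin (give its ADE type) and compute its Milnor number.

Type D9, Milnor number mu = 9.

The Hessian of f at 0 is [[0, 0], [0, 0]] with rank 0, so corank 2. A Groebner basis of the Jacobian ideal J(f) in C{p,q} is {p^2/8 + q^7 - q^2/8, p^3 + q^3, p*q + q^2}; counting standard monomials gives mu = 9. Corank 2; j^3 = -q*(p + q)^2 has shape L^2 M (L != M), so D-series; mu = 9 gives D_9.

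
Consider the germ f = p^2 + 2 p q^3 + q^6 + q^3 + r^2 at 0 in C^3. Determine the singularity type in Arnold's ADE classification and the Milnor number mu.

Type A_{2}, Milnor number mu = 2.

The Hessian of f at 0 has rank 2. Corank 1: A-series; mu = 2 gives A_2.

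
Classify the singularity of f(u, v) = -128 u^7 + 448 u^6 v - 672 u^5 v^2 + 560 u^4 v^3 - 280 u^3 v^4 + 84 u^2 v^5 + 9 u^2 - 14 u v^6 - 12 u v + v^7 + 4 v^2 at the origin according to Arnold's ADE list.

A6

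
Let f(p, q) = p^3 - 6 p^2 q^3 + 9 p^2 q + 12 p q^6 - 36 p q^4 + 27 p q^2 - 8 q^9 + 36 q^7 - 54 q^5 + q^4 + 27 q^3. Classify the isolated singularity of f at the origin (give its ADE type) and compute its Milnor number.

The Hessian of f at 0 is [[0, 0], [0, 0]] with rank 0, so corank 2. A Groebner basis of the Jacobian ideal J(f) in C{p,q} is {q^3, p^2 + 6*p*q + 9*q^2}; counting standard monomials gives mu = 6. Corank 2; j^3 = (p + 3*q)^3 is a perfect cube, so E-series; the 4-jet and mu = 6 give E_6.

Type E_6, Milnor number mu = 6.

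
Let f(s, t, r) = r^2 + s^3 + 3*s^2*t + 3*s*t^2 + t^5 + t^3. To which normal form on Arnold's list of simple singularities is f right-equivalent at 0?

E8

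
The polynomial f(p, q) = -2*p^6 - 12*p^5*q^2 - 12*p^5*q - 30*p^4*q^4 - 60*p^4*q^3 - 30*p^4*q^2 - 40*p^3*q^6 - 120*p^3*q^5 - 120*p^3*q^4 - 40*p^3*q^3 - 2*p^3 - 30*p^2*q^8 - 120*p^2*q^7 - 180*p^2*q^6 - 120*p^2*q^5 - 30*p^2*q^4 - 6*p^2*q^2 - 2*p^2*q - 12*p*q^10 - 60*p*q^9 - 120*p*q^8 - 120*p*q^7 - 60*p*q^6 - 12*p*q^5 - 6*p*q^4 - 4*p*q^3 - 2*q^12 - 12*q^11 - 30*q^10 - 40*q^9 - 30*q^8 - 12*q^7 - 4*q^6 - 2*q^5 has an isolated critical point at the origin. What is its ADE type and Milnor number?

The Hessian of f at 0 is [[0, 0], [0, 0]] with rank 0, so corank 2. A Groebner basis of the Jacobian ideal J(f) in C{p,q} is {-p^2 - p*q + q^4 - q^3, p^3, p^2*q - p*q/6 - q^3/6, p^2 + p*q^2 + p*q + q^3}; counting standard monomials gives mu = 7. Corank 2; j^3 = -2*p^2*(p + q) has shape L^2 M (L != M), so D-series; mu = 7 gives D_7.

Type D7, Milnor number mu = 7.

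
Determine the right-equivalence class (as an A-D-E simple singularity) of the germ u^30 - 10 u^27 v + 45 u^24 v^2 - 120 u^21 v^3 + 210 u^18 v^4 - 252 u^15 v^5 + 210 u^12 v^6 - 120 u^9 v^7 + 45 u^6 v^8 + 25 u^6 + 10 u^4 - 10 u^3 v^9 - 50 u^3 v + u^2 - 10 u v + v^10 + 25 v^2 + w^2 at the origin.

A_{9}

The Hessian of f at 0 has rank 2. Corank 1: A-series; mu = 9 gives A_9.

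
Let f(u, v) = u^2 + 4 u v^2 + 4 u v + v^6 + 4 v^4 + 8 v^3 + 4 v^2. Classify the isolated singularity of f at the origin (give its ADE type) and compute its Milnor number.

The Hessian of f at 0 has rank 1. Corank 1: A-series; mu = 5 gives A_5.

Type A5, Milnor number mu = 5.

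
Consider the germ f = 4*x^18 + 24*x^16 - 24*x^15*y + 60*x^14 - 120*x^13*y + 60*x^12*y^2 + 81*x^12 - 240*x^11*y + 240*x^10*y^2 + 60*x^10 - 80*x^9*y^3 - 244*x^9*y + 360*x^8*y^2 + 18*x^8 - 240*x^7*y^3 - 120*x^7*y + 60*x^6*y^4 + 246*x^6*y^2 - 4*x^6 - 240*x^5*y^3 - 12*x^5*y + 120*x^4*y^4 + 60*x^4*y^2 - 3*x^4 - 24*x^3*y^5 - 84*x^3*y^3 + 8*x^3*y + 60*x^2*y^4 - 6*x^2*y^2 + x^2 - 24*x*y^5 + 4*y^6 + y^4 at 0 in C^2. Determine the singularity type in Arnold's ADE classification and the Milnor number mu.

The Hessian of f at 0 has rank 1. Corank 1: A-series; mu = 3 gives A_3.

Type A_3, Milnor number mu = 3.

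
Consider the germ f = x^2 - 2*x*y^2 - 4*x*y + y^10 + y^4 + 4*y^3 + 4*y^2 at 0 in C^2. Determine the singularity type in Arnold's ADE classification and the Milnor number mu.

Type A9, Milnor number mu = 9.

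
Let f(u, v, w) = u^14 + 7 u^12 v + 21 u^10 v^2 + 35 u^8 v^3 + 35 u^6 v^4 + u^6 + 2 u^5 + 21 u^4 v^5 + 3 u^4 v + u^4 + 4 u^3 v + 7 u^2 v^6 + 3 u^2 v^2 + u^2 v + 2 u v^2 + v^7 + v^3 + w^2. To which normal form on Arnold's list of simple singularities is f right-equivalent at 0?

D8

The Hessian of f at 0 is [[0, 0, 0], [0, 0, 0], [0, 0, 2]] with rank 1, so corank 2. A Groebner basis of the Jacobian ideal J(f) in C{u,v,w} is {-u^2/6 + u*v^3 - 5*u*v^2/2 + u*v/3 - 11*v^3/6 + v^2/2, u^2/2 + 7*u*v^2/2 + v^4 + 5*v^3/2 - v^2/2, u^3 - u^2/6 + 7*u*v^2/2 - 11*u*v/3 + 7*v^3/6 - 7*v^2/2, u^2*v + u*v + v^2, w}; counting standard monomials gives mu = 8. Corank 2; j^3 = v*(u + v)^2 has shape L^2 M (L != M), so D-series; mu = 8 gives D_8.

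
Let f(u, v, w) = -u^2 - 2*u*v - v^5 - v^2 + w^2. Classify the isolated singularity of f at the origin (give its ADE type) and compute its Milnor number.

Type A_4, Milnor number mu = 4.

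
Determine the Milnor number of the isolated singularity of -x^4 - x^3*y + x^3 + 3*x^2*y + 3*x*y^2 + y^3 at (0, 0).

The Hessian of f at 0 has rank 0. Corank 2; j^3 = (x + y)^3 is a perfect cube, so E-series; the 4-jet and mu = 7 give E_7.

7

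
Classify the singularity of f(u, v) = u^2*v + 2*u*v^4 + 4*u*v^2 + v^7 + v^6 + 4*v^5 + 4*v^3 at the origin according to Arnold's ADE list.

D_{7}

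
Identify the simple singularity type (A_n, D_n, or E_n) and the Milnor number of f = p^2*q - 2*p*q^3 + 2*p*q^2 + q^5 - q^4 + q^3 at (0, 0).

Type D_5, Milnor number mu = 5.

The Hessian of f at 0 has rank 0. Corank 2; j^3 = q*(p + q)^2 has shape L^2 M (L != M), so D-series; mu = 5 gives D_5.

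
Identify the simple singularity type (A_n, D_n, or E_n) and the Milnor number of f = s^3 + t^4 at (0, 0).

Type E6, Milnor number mu = 6.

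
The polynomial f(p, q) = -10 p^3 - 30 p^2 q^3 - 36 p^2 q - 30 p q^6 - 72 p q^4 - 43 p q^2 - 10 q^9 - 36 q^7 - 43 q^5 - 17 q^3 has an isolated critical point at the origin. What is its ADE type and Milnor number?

Type D_4, Milnor number mu = 4.

The Hessian of f at 0 has rank 0. Corank 2; j^3 = -(p + q)*(10*p^2 + 26*p*q + 17*q^2) splits into three distinct lines over C (the quadratic factor has nonzero discriminant), so D_4.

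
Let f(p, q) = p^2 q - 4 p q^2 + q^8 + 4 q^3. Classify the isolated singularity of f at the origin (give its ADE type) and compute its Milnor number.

Type D_9, Milnor number mu = 9.

The Hessian of f at 0 is [[0, 0], [0, 0]] with rank 0, so corank 2. A Groebner basis of the Jacobian ideal J(f) in C{p,q} is {p^2/8 + q^7 - q^2/2, p^3 - 8*q^3, p*q - 2*q^2}; counting standard monomials gives mu = 9. Corank 2; j^3 = q*(p - 2*q)^2 has shape L^2 M (L != M), so D-series; mu = 9 gives D_9.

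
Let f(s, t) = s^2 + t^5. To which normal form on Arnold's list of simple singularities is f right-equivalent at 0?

A_{4}

The Hessian of f at 0 has rank 1. Corank 1: A-series; mu = 4 gives A_4.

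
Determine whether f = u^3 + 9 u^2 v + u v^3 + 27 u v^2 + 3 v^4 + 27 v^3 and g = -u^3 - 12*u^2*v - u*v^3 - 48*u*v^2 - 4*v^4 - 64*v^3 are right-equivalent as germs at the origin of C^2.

Yes.

The Hessian of f at 0 is [[0, 0], [0, 0]] with rank 0, so corank 2. A Groebner basis of the Jacobian ideal J(f) in C{u,v} is {u^3 + 9*u^2*v + 162*u^2 + 972*u*v + 1458*v^2, -9*u^2 + u*v^2 - 54*u*v - 81*v^2, 3*u^2 + 18*u*v + v^3 + 27*v^2}; counting standard monomials gives mu = 7. Corank 2; j^3 = (u + 3*v)^3 is a perfect cube, so E-series; the 4-jet and mu = 7 give E_7. The Hessian of g at 0 is [[0, 0], [0, 0]] with rank 0, so corank 2. A Groebner basis of the Jacobian ideal J(g) in C{u,v} is {u^3 + 12*u^2*v + 384*u^2 + 3072*u*v + 6144*v^2, -12*u^2 + u*v^2 - 96*u*v - 192*v^2, 3*u^2 + 24*u*v + v^3 + 48*v^2}; counting standard monomials gives mu = 7. Corank 2; j^3 = -(u + 4*v)^3 is a perfect cube, so E-series; the 4-jet and mu = 7 give E_7. Both have type E_7, hence right-equivalent.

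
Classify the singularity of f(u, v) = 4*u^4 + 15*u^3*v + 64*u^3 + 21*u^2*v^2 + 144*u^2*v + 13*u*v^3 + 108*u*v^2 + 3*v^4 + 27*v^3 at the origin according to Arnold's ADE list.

E_7

The Hessian of f at 0 has rank 0. Corank 2; j^3 = (4*u + 3*v)^3 is a perfect cube, so E-series; the 4-jet and mu = 7 give E_7.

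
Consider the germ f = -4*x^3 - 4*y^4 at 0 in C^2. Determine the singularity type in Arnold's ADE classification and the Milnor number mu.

The Hessian of f at 0 is [[0, 0], [0, 0]] with rank 0, so corank 2. A Groebner basis of the Jacobian ideal J(f) in C{x,y} is {y^3, x^2}; counting standard monomials gives mu = 6. Corank 2; j^3 = -4*x^3 is a perfect cube, so E-series; the 4-jet and mu = 6 give E_6.

Type E_{6}, Milnor number mu = 6.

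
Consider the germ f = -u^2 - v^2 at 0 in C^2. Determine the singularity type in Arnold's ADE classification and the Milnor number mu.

Type A_{1}, Milnor number mu = 1.

The Hessian of f at 0 has rank 2. Corank 0: nondegenerate Morse point, so A_1.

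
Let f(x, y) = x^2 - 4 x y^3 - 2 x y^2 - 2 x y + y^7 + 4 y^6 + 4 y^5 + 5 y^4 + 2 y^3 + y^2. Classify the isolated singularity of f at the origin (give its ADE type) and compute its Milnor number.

The Hessian of f at 0 has rank 1. Corank 1: A-series; mu = 6 gives A_6.

Type A6, Milnor number mu = 6.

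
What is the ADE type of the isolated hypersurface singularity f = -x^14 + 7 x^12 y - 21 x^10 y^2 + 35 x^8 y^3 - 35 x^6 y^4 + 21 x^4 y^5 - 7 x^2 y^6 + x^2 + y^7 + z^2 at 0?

The Hessian of f at 0 has rank 2. Corank 1: A-series; mu = 6 gives A_6.

A_6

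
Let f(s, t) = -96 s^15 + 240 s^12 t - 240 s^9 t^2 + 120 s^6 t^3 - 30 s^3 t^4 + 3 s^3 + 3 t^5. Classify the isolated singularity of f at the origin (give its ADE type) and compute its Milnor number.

Type E_8, Milnor number mu = 8.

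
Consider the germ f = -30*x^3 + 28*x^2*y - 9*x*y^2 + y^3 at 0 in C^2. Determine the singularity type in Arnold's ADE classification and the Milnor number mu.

The Hessian of f at 0 is [[0, 0], [0, 0]] with rank 0, so corank 2. A Groebner basis of the Jacobian ideal J(f) in C{x,y} is {y^3, x^2 - 3*y^2/26, x*y - 9*y^2/26}; counting standard monomials gives mu = 4. Corank 2; j^3 = -(3*x - y)*(10*x^2 - 6*x*y + y^2) splits into three distinct lines over C (the quadratic factor has nonzero discriminant), so D_4.

Type D4, Milnor number mu = 4.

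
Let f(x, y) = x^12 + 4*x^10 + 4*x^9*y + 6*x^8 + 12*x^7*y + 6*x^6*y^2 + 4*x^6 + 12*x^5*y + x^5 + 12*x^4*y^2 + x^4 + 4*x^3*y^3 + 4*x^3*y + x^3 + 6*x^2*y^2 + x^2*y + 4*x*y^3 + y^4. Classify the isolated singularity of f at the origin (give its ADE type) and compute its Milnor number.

Type D5, Milnor number mu = 5.

The Hessian of f at 0 has rank 0. Corank 2; j^3 = x^2*(x + y) has shape L^2 M (L != M), so D-series; mu = 5 gives D_5.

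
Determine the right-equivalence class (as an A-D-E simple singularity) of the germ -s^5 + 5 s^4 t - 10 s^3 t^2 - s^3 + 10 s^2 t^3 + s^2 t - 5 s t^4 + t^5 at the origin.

D_6

The Hessian of f at 0 has rank 0. Corank 2; j^3 = -s^2*(s - t) has shape L^2 M (L != M), so D-series; mu = 6 gives D_6.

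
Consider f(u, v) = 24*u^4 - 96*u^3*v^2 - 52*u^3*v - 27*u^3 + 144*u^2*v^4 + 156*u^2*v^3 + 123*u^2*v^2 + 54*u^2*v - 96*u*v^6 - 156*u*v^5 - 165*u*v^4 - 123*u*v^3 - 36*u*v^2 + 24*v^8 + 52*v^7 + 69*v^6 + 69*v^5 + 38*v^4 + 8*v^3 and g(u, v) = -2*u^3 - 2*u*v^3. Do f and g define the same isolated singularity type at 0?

Yes.

The Hessian of f at 0 has rank 0. Corank 2; j^3 = -(3*u - 2*v)^3 is a perfect cube, so E-series; the 4-jet and mu = 7 give E_7. The Hessian of g at 0 has rank 0. Corank 2; j^3 = -2*u^3 is a perfect cube, so E-series; the 4-jet and mu = 7 give E_7. Both have type E_7, hence right-equivalent.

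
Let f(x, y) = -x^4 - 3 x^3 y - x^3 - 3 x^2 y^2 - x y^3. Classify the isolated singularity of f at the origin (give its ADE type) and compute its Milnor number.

The Hessian of f at 0 has rank 0. Corank 2; j^3 = -x^3 is a perfect cube, so E-series; the 4-jet and mu = 7 give E_7.

Type E_{7}, Milnor number mu = 7.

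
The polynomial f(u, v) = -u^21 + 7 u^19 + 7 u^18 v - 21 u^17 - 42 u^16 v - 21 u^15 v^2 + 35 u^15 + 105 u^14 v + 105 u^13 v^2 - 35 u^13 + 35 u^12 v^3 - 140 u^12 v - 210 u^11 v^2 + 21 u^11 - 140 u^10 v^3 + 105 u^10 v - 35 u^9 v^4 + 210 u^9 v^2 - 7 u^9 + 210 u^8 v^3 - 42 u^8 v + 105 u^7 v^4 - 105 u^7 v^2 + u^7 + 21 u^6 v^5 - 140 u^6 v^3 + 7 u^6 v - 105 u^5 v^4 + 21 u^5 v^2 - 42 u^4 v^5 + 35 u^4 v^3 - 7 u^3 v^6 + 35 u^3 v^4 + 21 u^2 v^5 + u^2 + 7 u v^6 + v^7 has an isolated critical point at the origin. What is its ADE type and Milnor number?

Type A_{6}, Milnor number mu = 6.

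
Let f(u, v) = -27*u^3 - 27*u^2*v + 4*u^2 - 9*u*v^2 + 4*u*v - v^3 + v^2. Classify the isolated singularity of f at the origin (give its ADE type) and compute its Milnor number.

Type A_2, Milnor number mu = 2.

The Hessian of f at 0 is [[8, 4], [4, 2]] with rank 1, so corank 1. A Groebner basis of the Jacobian ideal J(f) in C{u,v} is {v^2, u + v/2}; counting standard monomials gives mu = 2. Corank 1: A-series; mu = 2 gives A_2.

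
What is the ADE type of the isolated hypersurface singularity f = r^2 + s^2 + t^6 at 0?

A5

The Hessian of f at 0 has rank 2. Corank 1: A-series; mu = 5 gives A_5.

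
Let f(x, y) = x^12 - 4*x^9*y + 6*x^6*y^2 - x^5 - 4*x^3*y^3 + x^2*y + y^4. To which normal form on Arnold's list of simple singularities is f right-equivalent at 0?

The Hessian of f at 0 is [[0, 0], [0, 0]] with rank 0, so corank 2. A Groebner basis of the Jacobian ideal J(f) in C{x,y} is {x^3, x^2/4 + y^3, x*y}; counting standard monomials gives mu = 5. Corank 2; j^3 = x^2*y has shape L^2 M (L != M), so D-series; mu = 5 gives D_5.

D_{5}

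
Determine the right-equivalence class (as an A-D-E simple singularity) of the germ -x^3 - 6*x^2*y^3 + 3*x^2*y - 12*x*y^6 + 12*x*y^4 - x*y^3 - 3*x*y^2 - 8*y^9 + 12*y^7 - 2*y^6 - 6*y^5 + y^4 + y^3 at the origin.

E_{7}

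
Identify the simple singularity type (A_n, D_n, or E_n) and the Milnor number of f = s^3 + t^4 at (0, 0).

The Hessian of f at 0 has rank 0. Corank 2; j^3 = s^3 is a perfect cube, so E-series; the 4-jet and mu = 6 give E_6.

Type E_{6}, Milnor number mu = 6.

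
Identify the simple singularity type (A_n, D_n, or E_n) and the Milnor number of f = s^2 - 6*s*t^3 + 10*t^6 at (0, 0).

Type A5, Milnor number mu = 5.

The Hessian of f at 0 is [[2, 0], [0, 0]] with rank 1, so corank 1. A Groebner basis of the Jacobian ideal J(f) in C{s,t} is {s*t^2, -s/3 + t^3, s^2}; counting standard monomials gives mu = 5. Corank 1: A-series; mu = 5 gives A_5.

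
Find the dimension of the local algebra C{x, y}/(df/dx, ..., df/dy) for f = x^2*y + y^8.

9

The Hessian of f at 0 has rank 0. Corank 2; j^3 = x^2*y has shape L^2 M (L != M), so D-series; mu = 9 gives D_9.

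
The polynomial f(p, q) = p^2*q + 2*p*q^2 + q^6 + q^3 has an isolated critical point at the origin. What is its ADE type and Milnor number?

The Hessian of f at 0 has rank 0. Corank 2; j^3 = q*(p + q)^2 has shape L^2 M (L != M), so D-series; mu = 7 gives D_7.

Type D_7, Milnor number mu = 7.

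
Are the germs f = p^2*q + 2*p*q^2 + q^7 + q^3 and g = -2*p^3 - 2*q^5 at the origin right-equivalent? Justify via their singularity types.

No.

The Hessian of f at 0 has rank 0. Corank 2; j^3 = q*(p + q)^2 has shape L^2 M (L != M), so D-series; mu = 8 gives D_8. The Hessian of g at 0 has rank 0. Corank 2; j^3 = -2*p^3 is a perfect cube, so E-series; the 5-jet and mu = 8 give E_8. f is D_8 but g is E_8, hence not right-equivalent.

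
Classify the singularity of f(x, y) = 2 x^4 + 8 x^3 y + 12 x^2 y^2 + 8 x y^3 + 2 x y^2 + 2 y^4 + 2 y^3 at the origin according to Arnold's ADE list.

The Hessian of f at 0 is [[0, 0], [0, 0]] with rank 0, so corank 2. A Groebner basis of the Jacobian ideal J(f) in C{x,y} is {x^3 + y^2/4, y^3, x*y + y^2}; counting standard monomials gives mu = 5. Corank 2; j^3 = 2*y^2*(x + y) has shape L^2 M (L != M), so D-series; mu = 5 gives D_5.

D_5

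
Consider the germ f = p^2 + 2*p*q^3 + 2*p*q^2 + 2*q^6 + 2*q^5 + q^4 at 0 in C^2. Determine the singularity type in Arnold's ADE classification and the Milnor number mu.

The Hessian of f at 0 has rank 1. Corank 1: A-series; mu = 5 gives A_5.

Type A_{5}, Milnor number mu = 5.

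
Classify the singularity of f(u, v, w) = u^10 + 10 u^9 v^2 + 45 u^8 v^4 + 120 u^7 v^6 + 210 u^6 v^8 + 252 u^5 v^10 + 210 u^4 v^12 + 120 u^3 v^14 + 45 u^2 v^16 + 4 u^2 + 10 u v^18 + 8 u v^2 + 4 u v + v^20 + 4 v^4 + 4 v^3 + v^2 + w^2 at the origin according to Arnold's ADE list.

The Hessian of f at 0 has rank 2. Corank 1: A-series; mu = 9 gives A_9.

A_{9}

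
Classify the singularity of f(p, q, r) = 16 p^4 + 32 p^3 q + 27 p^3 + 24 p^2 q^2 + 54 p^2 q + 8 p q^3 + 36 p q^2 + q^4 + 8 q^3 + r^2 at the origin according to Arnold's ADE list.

E6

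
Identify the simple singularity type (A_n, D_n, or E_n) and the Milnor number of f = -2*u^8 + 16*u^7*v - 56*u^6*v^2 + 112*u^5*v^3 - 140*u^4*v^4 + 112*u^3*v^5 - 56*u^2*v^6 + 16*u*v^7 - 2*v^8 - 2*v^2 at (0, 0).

Type A7, Milnor number mu = 7.

The Hessian of f at 0 has rank 1. Corank 1: A-series; mu = 7 gives A_7.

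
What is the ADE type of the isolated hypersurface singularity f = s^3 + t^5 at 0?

E8

The Hessian of f at 0 is [[0, 0], [0, 0]] with rank 0, so corank 2. A Groebner basis of the Jacobian ideal J(f) in C{s,t} is {t^4, s^2}; counting standard monomials gives mu = 8. Corank 2; j^3 = s^3 is a perfect cube, so E-series; the 5-jet and mu = 8 give E_8.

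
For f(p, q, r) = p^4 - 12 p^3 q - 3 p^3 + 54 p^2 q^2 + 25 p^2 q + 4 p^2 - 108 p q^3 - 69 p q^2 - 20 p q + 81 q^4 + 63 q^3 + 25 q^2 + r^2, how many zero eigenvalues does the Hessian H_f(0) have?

Hessian at 0 has rank 2.

1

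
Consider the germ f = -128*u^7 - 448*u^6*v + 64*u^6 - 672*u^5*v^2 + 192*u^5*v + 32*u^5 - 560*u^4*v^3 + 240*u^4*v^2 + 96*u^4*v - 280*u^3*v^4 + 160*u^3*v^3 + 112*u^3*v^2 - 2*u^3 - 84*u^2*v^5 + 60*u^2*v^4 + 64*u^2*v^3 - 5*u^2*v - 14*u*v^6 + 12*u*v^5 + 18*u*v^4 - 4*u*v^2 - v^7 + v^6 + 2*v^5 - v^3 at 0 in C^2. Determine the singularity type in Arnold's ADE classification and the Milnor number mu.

Type D_7, Milnor number mu = 7.

The Hessian of f at 0 has rank 0. Corank 2; j^3 = -(u + v)^2*(2*u + v) has shape L^2 M (L != M), so D-series; mu = 7 gives D_7.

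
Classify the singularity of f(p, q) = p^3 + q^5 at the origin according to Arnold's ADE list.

The Hessian of f at 0 has rank 0. Corank 2; j^3 = p^3 is a perfect cube, so E-series; the 5-jet and mu = 8 give E_8.

E_{8}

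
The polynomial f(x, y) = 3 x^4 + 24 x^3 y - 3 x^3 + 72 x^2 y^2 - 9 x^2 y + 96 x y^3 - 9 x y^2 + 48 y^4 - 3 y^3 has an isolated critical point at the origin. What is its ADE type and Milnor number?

The Hessian of f at 0 has rank 0. Corank 2; j^3 = -3*(x + y)^3 is a perfect cube, so E-series; the 4-jet and mu = 6 give E_6.

Type E6, Milnor number mu = 6.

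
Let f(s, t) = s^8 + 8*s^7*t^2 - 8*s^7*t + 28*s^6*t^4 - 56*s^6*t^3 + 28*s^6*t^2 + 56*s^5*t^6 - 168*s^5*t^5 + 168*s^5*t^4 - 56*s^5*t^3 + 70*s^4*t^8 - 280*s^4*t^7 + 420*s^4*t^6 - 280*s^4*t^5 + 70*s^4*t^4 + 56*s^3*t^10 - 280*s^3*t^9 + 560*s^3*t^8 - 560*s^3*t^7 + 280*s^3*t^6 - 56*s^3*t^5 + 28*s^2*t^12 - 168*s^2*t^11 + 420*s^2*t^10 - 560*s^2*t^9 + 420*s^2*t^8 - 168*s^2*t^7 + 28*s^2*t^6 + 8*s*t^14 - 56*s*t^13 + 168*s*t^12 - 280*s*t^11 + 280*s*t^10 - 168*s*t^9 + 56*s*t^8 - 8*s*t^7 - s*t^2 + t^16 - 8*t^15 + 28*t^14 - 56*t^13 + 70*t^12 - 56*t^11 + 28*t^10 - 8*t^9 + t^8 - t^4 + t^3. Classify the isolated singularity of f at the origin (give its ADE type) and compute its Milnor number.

Type D_9, Milnor number mu = 9.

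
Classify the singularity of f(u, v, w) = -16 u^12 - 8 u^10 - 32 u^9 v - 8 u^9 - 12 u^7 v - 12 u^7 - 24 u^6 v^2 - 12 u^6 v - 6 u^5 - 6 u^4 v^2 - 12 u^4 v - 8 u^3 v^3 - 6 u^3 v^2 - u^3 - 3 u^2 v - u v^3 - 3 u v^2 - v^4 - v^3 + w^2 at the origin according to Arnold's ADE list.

E_7

The Hessian of f at 0 is [[0, 0, 0], [0, 0, 0], [0, 0, 2]] with rank 1, so corank 2. A Groebner basis of the Jacobian ideal J(f) in C{u,v,w} is {u^3 + 3*u^2*v + 6*u^2 + 12*u*v + 6*v^2, -3*u^2 + u*v^2 - 6*u*v - 3*v^2, 3*u^2 + 6*u*v + v^3 + 3*v^2, w}; counting standard monomials gives mu = 7. Corank 2; j^3 = -(u + v)^3 is a perfect cube, so E-series; the 4-jet and mu = 7 give E_7.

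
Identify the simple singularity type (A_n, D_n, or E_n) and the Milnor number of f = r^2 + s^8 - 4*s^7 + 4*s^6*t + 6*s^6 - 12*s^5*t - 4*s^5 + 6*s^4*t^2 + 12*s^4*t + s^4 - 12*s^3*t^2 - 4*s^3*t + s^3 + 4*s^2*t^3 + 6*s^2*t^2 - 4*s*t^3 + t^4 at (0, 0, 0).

Type E6, Milnor number mu = 6.

The Hessian of f at 0 has rank 1. Corank 2; j^3 = s^3 is a perfect cube, so E-series; the 4-jet and mu = 6 give E_6.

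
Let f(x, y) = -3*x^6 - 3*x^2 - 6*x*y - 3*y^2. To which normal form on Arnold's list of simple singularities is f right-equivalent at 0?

A_{5}

The Hessian of f at 0 has rank 1. Corank 1: A-series; mu = 5 gives A_5.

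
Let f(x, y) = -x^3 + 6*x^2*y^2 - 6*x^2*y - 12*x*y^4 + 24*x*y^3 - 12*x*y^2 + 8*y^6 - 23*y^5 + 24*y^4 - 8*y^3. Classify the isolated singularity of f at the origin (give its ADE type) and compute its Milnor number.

Type E_{8}, Milnor number mu = 8.

The Hessian of f at 0 has rank 0. Corank 2; j^3 = -(x + 2*y)^3 is a perfect cube, so E-series; the 5-jet and mu = 8 give E_8.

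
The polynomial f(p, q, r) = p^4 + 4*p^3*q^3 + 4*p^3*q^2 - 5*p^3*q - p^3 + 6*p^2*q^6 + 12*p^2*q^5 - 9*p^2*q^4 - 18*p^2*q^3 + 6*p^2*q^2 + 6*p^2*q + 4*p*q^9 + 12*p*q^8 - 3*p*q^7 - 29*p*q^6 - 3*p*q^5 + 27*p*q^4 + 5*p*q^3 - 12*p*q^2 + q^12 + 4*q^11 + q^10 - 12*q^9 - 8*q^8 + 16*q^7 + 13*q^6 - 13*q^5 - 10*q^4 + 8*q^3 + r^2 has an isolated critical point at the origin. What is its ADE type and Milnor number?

The Hessian of f at 0 is [[0, 0, 0], [0, 0, 0], [0, 0, 2]] with rank 1, so corank 2. A Groebner basis of the Jacobian ideal J(f) in C{p,q,r} is {-p^2/2 + 2*p*q + q^4 + q^3/6 - 2*q^2, p^3 + 9*p^2 - 36*p*q - 11*q^3 + 36*q^2, p^2*q + 19*p^2/6 - 38*p*q/3 - 91*q^3/18 + 38*q^2/3, 5*p^2/6 + p*q^2 - 10*p*q/3 - 41*q^3/18 + 10*q^2/3, r}; counting standard monomials gives mu = 7. Corank 2; j^3 = -(p - 2*q)^3 is a perfect cube, so E-series; the 4-jet and mu = 7 give E_7.

Type E7, Milnor number mu = 7.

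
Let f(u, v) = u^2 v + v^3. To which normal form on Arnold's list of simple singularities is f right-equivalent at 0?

The Hessian of f at 0 is [[0, 0], [0, 0]] with rank 0, so corank 2. A Groebner basis of the Jacobian ideal J(f) in C{u,v} is {v^3, u^2 + 3*v^2, u*v}; counting standard monomials gives mu = 4. Corank 2; j^3 = v*(u^2 + v^2) splits into three distinct lines over C (the quadratic factor has nonzero discriminant), so D_4.

D4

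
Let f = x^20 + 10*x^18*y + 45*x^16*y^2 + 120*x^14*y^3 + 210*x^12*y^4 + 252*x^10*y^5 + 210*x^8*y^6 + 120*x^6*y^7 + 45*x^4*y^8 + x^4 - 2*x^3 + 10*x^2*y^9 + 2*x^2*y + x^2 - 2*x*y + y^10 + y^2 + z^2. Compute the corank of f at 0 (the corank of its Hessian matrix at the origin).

1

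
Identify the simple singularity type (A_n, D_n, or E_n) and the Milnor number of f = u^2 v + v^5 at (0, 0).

Type D6, Milnor number mu = 6.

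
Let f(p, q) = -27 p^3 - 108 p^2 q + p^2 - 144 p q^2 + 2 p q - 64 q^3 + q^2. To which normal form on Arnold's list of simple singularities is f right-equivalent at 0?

A_2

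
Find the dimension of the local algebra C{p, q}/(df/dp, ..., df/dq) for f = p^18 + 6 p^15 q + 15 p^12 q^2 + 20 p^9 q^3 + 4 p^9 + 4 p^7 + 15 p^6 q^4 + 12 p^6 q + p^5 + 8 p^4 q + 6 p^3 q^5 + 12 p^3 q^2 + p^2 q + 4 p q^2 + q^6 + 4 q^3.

The Hessian of f at 0 is [[0, 0], [0, 0]] with rank 0, so corank 2. A Groebner basis of the Jacobian ideal J(f) in C{p,q} is {-p*q/16 + q^4 - q^2/8, p^3 + 32*p^2 + 128*p*q + 8*q^3 + 128*q^2, p^2*q - 32*p^2/3 - 128*p*q/3 - 4*q^3 - 128*q^2/3, 8*p^2/3 + p*q^2 + 32*p*q/3 + 2*q^3 + 32*q^2/3}; counting standard monomials gives mu = 7. Corank 2; j^3 = q*(p + 2*q)^2 has shape L^2 M (L != M), so D-series; mu = 7 gives D_7.

7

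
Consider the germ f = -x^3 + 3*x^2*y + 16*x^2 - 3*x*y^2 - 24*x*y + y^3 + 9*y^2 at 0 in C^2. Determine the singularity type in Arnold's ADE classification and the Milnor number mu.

The Hessian of f at 0 is [[32, -24], [-24, 18]] with rank 1, so corank 1. A Groebner basis of the Jacobian ideal J(f) in C{x,y} is {y^2, x - 3*y/4}; counting standard monomials gives mu = 2. Corank 1: A-series; mu = 2 gives A_2.

Type A_{2}, Milnor number mu = 2.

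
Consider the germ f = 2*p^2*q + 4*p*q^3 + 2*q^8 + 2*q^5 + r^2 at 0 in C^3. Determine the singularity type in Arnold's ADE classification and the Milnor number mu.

Type D_{9}, Milnor number mu = 9.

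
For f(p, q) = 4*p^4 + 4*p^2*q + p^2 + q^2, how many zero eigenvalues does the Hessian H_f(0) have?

The Hessian at 0 is [[2, 0], [0, 2]] of rank 2; hence corank 0.

0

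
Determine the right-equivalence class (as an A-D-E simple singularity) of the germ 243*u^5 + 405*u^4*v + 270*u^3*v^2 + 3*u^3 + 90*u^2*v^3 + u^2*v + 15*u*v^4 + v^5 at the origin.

D_{6}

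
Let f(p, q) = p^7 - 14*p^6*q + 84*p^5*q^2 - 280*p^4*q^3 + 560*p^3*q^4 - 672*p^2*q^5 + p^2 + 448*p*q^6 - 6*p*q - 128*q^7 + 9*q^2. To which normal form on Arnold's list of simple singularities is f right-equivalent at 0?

The Hessian of f at 0 has rank 1. Corank 1: A-series; mu = 6 gives A_6.

A_{6}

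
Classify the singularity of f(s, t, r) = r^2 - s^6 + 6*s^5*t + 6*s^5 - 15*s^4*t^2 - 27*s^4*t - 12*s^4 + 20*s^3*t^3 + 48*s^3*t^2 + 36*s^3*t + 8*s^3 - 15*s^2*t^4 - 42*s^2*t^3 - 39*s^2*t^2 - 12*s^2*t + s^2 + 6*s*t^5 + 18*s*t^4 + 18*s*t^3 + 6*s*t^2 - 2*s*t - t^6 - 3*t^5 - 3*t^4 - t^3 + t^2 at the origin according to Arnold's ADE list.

A_{2}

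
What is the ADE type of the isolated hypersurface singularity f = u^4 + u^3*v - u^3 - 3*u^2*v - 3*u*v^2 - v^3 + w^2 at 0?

The Hessian of f at 0 has rank 1. Corank 2; j^3 = -(u + v)^3 is a perfect cube, so E-series; the 4-jet and mu = 7 give E_7.

E7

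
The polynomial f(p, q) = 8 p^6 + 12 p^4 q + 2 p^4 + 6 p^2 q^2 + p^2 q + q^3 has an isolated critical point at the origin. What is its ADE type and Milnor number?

The Hessian of f at 0 is [[0, 0], [0, 0]] with rank 0, so corank 2. A Groebner basis of the Jacobian ideal J(f) in C{p,q} is {q^3, p^2 + 3*q^2, p*q}; counting standard monomials gives mu = 4. Corank 2; j^3 = q*(p^2 + q^2) splits into three distinct lines over C (the quadratic factor has nonzero discriminant), so D_4.

Type D_{4}, Milnor number mu = 4.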